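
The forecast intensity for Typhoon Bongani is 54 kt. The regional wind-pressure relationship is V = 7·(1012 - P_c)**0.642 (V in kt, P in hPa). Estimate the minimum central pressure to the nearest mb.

988 mb

ΔP = (V / 7)^(1/0.642) = (54/7)^1.558.
54/7 = 7.714; 7.714^1.558 ≈ 24.10 mb.
P_c = 1012 − 24.10 = 987.90 ≈ 988 mb.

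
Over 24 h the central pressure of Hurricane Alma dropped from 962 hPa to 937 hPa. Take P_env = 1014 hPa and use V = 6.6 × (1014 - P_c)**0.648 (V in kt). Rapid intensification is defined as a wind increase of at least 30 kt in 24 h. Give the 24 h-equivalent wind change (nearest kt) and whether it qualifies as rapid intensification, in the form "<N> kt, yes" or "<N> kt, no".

25 kt, no

V₁: ΔP = 52, V ≈ 6.6 × 52^0.648 ≈ 85.41 kt.
V₂: ΔP = 77, V ≈ 6.6 × 77^0.648 ≈ 110.15 kt.
ΔV over 24 h = 24.74 kt → 24 h equivalent = 24.74 × 24/24 ≈ 24.74 kt.
25 kt < 30 kt ⇒ not rapid intensification.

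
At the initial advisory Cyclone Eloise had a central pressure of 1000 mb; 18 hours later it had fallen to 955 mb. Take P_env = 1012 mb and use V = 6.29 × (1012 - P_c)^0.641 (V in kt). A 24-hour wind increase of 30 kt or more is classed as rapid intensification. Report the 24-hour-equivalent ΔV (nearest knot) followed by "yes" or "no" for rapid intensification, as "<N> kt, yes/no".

71 kt, yes

V₁: ΔP = 12, V ≈ 6.29 × 12^0.641 ≈ 30.93 kt.
V₂: ΔP = 57, V ≈ 6.29 × 57^0.641 ≈ 83.98 kt.
ΔV over 18 h = 53.05 kt → 24 h equivalent = 53.05 × 24/18 ≈ 70.73 kt.
71 kt ≥ 30 kt ⇒ rapid intensification.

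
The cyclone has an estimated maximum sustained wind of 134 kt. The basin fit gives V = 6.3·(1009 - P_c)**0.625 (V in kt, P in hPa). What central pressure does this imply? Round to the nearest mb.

876 mb

ΔP = (V / 6.3)^(1/0.625) = (134/6.3)^1.600.
134/6.3 = 21.270; 21.270^1.600 ≈ 133.18 mb.
P_c = 1009 − 133.18 = 875.82 ≈ 876 mb.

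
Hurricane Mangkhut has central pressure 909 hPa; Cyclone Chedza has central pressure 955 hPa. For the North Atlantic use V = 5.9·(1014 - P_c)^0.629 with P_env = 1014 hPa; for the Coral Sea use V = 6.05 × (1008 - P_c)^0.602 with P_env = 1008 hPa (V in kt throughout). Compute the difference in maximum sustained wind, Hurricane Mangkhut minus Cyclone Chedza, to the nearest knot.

Hurricane Mangkhut: ΔP = 105; V ≈ 5.9 × 105^0.629 ≈ 110.20 kt.
Cyclone Chedza: ΔP = 53; V ≈ 6.05 × 53^0.602 ≈ 66.03 kt.
Difference ≈ 110.20 − 66.03 = 44.17 → 44 kt.

44 kt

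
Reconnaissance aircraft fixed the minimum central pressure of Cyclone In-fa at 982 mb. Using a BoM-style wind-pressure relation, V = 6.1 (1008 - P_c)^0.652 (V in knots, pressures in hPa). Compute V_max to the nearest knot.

51 kt

ΔP = 1008 − 982 = 26 mb.
26^0.652 ≈ 8.367.
V ≈ 6.1 × 8.367 ≈ 51.0 kt.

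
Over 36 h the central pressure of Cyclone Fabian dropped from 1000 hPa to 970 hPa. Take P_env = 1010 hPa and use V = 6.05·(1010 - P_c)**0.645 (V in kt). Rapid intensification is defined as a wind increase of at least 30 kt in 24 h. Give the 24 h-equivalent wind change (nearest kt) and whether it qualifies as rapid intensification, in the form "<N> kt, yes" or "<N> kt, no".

26 kt, no

V₁: ΔP = 10, V ≈ 6.05 × 10^0.645 ≈ 26.72 kt.
V₂: ΔP = 40, V ≈ 6.05 × 40^0.645 ≈ 65.33 kt.
ΔV over 36 h = 38.61 kt → 24 h equivalent = 38.61 × 24/36 ≈ 25.74 kt.
26 kt < 30 kt ⇒ not rapid intensification.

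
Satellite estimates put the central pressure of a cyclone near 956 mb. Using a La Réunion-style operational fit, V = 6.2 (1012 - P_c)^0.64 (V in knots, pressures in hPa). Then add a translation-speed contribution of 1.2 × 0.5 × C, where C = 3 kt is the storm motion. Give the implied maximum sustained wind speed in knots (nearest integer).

83 kt

ΔP = 1012 − 956 = 56 mb.
56^0.64 ≈ 13.147.
V ≈ 6.2 × 13.147 ≈ 81.5 kt.
Translation term: 1.2 × 0.5 × 3 = 1.8 kt.
Corrected V ≈ 83.3 kt → 83 kt.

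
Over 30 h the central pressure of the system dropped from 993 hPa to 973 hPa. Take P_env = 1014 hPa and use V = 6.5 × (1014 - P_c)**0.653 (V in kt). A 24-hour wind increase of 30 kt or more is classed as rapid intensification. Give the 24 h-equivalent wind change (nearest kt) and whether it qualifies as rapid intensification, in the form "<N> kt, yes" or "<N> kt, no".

V₁: ΔP = 21, V ≈ 6.5 × 21^0.653 ≈ 47.46 kt.
V₂: ΔP = 41, V ≈ 6.5 × 41^0.653 ≈ 73.46 kt.
ΔV over 30 h = 26.00 kt → 24 h equivalent = 26.00 × 24/30 ≈ 20.80 kt.
21 kt < 30 kt ⇒ not rapid intensification.

21 kt, no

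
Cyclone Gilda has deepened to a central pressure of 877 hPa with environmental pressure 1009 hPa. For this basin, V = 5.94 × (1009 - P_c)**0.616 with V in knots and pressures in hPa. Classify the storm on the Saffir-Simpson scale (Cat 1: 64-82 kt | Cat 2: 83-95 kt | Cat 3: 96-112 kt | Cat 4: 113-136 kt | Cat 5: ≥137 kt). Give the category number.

ΔP = 1009 − 877 = 132 hPa.
V ≈ 5.94 × 132^0.616 = 5.94 × 20.24 ≈ 120 kt.
120 kt falls in the Category 4 band.

4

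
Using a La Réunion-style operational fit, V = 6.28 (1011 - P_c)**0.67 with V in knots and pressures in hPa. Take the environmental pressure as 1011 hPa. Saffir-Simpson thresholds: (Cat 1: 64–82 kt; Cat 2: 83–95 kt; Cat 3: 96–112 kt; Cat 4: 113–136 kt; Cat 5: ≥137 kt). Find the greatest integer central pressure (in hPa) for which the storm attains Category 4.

Category 4 begins at V = 113 kt.
Required ΔP = (113/6.28)^(1/0.67) = 17.994^1.493 ≈ 74.70 hPa.
P_c ≤ 1011 − 74.70 = 936.30, so the highest integer P_c is 936 hPa.

936 hPa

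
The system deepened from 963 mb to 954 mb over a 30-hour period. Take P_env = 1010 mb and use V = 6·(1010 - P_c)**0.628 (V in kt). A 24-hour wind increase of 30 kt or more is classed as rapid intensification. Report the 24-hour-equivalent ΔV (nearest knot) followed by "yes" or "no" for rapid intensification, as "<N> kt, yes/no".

V₁: ΔP = 47, V ≈ 6 × 47^0.628 ≈ 67.33 kt.
V₂: ΔP = 56, V ≈ 6 × 56^0.628 ≈ 75.16 kt.
ΔV over 30 h = 7.83 kt → 24 h equivalent = 7.83 × 24/30 ≈ 6.26 kt.
6 kt < 30 kt ⇒ not rapid intensification.

6 kt, no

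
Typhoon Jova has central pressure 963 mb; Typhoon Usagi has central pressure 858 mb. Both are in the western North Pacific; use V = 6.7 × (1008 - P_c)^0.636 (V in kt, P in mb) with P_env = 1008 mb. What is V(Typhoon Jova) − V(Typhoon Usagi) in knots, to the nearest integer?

-87 kt

Typhoon Jova: ΔP = 45; V ≈ 6.7 × 45^0.636 ≈ 75.43 kt.
Typhoon Usagi: ΔP = 150; V ≈ 6.7 × 150^0.636 ≈ 162.21 kt.
Difference ≈ 75.43 − 162.21 = -86.78 → -87 kt.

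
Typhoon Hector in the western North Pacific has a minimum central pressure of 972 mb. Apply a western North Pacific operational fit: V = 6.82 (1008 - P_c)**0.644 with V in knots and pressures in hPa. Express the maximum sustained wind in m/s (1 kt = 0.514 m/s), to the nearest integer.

35 m/s

ΔP = 1008 − 972 = 36 mb.
V ≈ 6.82 × 36^0.644 = 6.82 × 10.052 ≈ 68.556 kt.
68.556 × 0.514 ≈ 35.24 m/s → 35 m/s.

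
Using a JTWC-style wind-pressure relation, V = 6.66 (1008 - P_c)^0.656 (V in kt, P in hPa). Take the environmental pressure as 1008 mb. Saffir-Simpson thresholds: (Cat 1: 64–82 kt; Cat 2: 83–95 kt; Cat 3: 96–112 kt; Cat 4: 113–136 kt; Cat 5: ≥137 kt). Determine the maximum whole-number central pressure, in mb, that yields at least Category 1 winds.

Category 1 begins at V = 64 kt.
Required ΔP = (64/6.66)^(1/0.656) = 9.610^1.524 ≈ 31.48 mb.
P_c ≤ 1008 − 31.48 = 976.52, so the highest integer P_c is 976 mb.

976 mb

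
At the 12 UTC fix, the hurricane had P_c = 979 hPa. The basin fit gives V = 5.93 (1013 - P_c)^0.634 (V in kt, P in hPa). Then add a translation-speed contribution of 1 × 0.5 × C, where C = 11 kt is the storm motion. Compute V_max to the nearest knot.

61 kt

ΔP = 1013 − 979 = 34 hPa.
34^0.634 ≈ 9.353.
V ≈ 5.93 × 9.353 ≈ 55.5 kt.
Translation term: 1 × 0.5 × 11 = 5.5 kt.
Corrected V ≈ 61 kt → 61 kt.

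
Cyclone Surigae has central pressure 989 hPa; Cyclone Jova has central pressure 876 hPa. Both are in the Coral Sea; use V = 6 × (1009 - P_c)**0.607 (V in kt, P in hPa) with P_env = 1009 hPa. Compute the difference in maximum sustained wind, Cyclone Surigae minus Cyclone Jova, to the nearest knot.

-80 kt

Cyclone Surigae: ΔP = 20; V ≈ 6 × 20^0.607 ≈ 36.97 kt.
Cyclone Jova: ΔP = 133; V ≈ 6 × 133^0.607 ≈ 116.77 kt.
Difference ≈ 36.97 − 116.77 = -79.80 → -80 kt.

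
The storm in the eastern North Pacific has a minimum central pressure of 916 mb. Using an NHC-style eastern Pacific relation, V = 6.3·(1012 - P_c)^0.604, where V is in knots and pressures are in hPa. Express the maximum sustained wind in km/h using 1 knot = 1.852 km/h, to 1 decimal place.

ΔP = 1012 − 916 = 96 mb.
V ≈ 6.3 × 96^0.604 = 6.3 × 15.750 ≈ 99.228 kt.
99.228 × 1.852 ≈ 183.77 km/h → 183.8 km/h.

183.8 km/h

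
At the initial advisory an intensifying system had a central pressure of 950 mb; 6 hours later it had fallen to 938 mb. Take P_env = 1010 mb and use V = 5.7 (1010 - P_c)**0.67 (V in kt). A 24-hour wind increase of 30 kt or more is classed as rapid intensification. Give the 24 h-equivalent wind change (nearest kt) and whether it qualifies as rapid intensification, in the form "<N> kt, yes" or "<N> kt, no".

46 kt, yes

V₁: ΔP = 60, V ≈ 5.7 × 60^0.67 ≈ 88.56 kt.
V₂: ΔP = 72, V ≈ 5.7 × 72^0.67 ≈ 100.07 kt.
ΔV over 6 h = 11.51 kt → 24 h equivalent = 11.51 × 24/6 ≈ 46.04 kt.
46 kt ≥ 30 kt ⇒ rapid intensification.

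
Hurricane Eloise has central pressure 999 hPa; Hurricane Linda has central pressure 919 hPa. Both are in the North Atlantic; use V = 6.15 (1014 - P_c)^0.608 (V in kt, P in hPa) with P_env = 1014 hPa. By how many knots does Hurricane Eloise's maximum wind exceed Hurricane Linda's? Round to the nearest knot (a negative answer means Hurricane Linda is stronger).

Hurricane Eloise: ΔP = 15; V ≈ 6.15 × 15^0.608 ≈ 31.91 kt.
Hurricane Linda: ΔP = 95; V ≈ 6.15 × 95^0.608 ≈ 98.02 kt.
Difference ≈ 31.91 − 98.02 = -66.11 → -66 kt.

-66 kt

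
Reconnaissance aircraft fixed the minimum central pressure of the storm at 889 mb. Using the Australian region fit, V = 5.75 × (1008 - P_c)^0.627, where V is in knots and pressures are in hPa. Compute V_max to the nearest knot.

115 kt

ΔP = 1008 − 889 = 119 mb.
119^0.627 ≈ 20.016.
V ≈ 5.75 × 20.016 ≈ 115.1 kt.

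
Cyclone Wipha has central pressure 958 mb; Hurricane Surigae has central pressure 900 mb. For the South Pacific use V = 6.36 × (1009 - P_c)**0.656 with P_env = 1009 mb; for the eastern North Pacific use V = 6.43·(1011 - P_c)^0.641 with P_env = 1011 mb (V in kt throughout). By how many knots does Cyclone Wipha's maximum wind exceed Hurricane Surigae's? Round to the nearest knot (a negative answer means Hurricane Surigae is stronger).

Cyclone Wipha: ΔP = 51; V ≈ 6.36 × 51^0.656 ≈ 83.87 kt.
Hurricane Surigae: ΔP = 111; V ≈ 6.43 × 111^0.641 ≈ 131.60 kt.
Difference ≈ 83.87 − 131.60 = -47.73 → -48 kt.

-48 kt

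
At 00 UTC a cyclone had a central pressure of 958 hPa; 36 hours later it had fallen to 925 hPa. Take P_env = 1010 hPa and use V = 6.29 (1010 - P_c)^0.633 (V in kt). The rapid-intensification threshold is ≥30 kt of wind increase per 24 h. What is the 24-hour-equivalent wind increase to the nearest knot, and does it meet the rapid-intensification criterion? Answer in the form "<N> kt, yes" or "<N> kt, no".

V₁: ΔP = 52, V ≈ 6.29 × 52^0.633 ≈ 76.72 kt.
V₂: ΔP = 85, V ≈ 6.29 × 85^0.633 ≈ 104.71 kt.
ΔV over 36 h = 27.99 kt → 24 h equivalent = 27.99 × 24/36 ≈ 18.66 kt.
19 kt < 30 kt ⇒ not rapid intensification.

19 kt, no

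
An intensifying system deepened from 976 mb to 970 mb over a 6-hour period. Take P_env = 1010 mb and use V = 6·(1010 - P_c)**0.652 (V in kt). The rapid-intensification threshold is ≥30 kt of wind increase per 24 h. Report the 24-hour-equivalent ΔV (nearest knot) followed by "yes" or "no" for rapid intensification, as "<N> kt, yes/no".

V₁: ΔP = 34, V ≈ 6 × 34^0.652 ≈ 59.80 kt.
V₂: ΔP = 40, V ≈ 6 × 40^0.652 ≈ 66.48 kt.
ΔV over 6 h = 6.68 kt → 24 h equivalent = 6.68 × 24/6 ≈ 26.72 kt.
27 kt < 30 kt ⇒ not rapid intensification.

27 kt, no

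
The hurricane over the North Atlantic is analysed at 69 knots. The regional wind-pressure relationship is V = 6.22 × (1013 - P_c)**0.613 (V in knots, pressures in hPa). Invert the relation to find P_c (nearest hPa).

ΔP = (V / 6.22)^(1/0.613) = (69/6.22)^1.631.
69/6.22 = 11.093; 11.093^1.631 ≈ 50.68 hPa.
P_c = 1013 − 50.68 = 962.32 ≈ 962 hPa.

962 hPa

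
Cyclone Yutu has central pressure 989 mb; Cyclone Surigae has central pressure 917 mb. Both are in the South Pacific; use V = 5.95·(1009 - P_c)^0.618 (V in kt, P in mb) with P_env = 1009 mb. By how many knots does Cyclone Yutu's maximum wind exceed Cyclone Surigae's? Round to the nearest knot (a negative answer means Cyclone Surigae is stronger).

-59 kt

Cyclone Yutu: ΔP = 20; V ≈ 5.95 × 20^0.618 ≈ 37.89 kt.
Cyclone Surigae: ΔP = 92; V ≈ 5.95 × 92^0.618 ≈ 97.31 kt.
Difference ≈ 37.89 − 97.31 = -59.42 → -59 kt.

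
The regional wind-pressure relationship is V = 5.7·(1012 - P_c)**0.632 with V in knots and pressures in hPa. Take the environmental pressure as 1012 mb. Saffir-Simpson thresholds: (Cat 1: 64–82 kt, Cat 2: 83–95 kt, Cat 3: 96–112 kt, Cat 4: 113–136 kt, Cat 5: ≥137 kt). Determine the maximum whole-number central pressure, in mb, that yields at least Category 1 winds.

966 mb

Category 1 begins at V = 64 kt.
Required ΔP = (64/5.7)^(1/0.632) = 11.228^1.582 ≈ 45.91 mb.
P_c ≤ 1012 − 45.91 = 966.09, so the highest integer P_c is 966 mb.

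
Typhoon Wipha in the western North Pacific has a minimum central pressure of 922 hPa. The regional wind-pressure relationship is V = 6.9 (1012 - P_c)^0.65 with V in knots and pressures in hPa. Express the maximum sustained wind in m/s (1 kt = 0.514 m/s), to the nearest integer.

66 m/s

ΔP = 1012 − 922 = 90 hPa.
V ≈ 6.9 × 90^0.65 = 6.9 × 18.632 ≈ 128.560 kt.
128.560 × 0.514 ≈ 66.08 m/s → 66 m/s.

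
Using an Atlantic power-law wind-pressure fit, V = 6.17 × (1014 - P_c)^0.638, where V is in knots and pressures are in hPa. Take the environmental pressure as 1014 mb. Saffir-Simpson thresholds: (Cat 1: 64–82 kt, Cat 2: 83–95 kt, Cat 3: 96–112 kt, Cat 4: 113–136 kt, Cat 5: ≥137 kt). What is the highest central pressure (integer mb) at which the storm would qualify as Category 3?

Category 3 begins at V = 96 kt.
Required ΔP = (96/6.17)^(1/0.638) = 15.559^1.567 ≈ 73.84 mb.
P_c ≤ 1014 − 73.84 = 940.16, so the highest integer P_c is 940 mb.

940 mb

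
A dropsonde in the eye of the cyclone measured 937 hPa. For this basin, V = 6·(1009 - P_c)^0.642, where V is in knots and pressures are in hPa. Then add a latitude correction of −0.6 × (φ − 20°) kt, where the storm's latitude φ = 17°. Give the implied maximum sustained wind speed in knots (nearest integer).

95 kt

ΔP = 1009 − 937 = 72 hPa.
72^0.642 ≈ 15.574.
V ≈ 6 × 15.574 ≈ 93.4 kt.
Latitude correction: −0.6 × (17 − 20) = 1.8 kt.
Corrected V ≈ 95.2 kt → 95 kt.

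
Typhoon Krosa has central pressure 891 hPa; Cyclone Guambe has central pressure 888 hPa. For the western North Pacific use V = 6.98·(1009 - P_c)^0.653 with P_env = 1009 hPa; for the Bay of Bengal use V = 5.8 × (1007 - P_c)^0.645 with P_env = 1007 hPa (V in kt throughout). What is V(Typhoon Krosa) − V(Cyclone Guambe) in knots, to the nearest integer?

Typhoon Krosa: ΔP = 118; V ≈ 6.98 × 118^0.653 ≈ 157.32 kt.
Cyclone Guambe: ΔP = 119; V ≈ 5.8 × 119^0.645 ≈ 126.52 kt.
Difference ≈ 157.32 − 126.52 = 30.80 → 31 kt.

31 kt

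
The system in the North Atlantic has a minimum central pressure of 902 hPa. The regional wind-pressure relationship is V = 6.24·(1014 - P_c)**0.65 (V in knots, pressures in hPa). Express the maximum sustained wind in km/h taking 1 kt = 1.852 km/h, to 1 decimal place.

248.2 km/h

ΔP = 1014 − 902 = 112 hPa.
V ≈ 6.24 × 112^0.65 = 6.24 × 21.478 ≈ 134.022 kt.
134.022 × 1.852 ≈ 248.21 km/h → 248.2 km/h.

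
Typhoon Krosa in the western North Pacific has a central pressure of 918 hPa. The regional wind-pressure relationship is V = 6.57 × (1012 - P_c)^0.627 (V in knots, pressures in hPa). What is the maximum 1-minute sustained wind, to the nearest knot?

113 kt

ΔP = 1012 − 918 = 94 hPa.
94^0.627 ≈ 17.264.
V ≈ 6.57 × 17.264 ≈ 113.4 kt.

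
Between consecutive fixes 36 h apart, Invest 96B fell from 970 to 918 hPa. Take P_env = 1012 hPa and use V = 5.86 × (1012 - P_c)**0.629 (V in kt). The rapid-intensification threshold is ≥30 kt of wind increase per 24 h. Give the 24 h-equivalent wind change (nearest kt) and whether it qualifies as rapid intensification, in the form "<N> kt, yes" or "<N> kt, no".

V₁: ΔP = 42, V ≈ 5.86 × 42^0.629 ≈ 61.51 kt.
V₂: ΔP = 94, V ≈ 5.86 × 94^0.629 ≈ 102.09 kt.
ΔV over 36 h = 40.58 kt → 24 h equivalent = 40.58 × 24/36 ≈ 27.05 kt.
27 kt < 30 kt ⇒ not rapid intensification.

27 kt, no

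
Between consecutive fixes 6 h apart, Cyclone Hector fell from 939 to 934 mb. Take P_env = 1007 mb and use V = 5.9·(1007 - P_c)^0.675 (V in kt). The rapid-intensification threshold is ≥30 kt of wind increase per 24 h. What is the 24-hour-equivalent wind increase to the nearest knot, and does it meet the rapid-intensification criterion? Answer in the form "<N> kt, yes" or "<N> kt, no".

V₁: ΔP = 68, V ≈ 5.9 × 68^0.675 ≈ 101.81 kt.
V₂: ΔP = 73, V ≈ 5.9 × 73^0.675 ≈ 106.81 kt.
ΔV over 6 h = 5.00 kt → 24 h equivalent = 5.00 × 24/6 ≈ 20.00 kt.
20 kt < 30 kt ⇒ not rapid intensification.

20 kt, no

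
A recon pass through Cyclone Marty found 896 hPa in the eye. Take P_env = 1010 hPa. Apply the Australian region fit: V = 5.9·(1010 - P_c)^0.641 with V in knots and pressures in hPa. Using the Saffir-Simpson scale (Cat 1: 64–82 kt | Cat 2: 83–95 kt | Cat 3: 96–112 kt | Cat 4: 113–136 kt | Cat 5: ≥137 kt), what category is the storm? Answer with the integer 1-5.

4

ΔP = 1010 − 896 = 114 hPa.
V ≈ 5.9 × 114^0.641 = 5.9 × 20.82 ≈ 123 kt.
123 kt falls in the Category 4 band.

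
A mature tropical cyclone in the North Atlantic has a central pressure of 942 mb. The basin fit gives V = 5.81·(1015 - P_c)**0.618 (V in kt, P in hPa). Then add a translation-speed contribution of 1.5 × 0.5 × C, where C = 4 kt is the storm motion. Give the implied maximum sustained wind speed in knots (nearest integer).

85 kt

ΔP = 1015 − 942 = 73 mb.
73^0.618 ≈ 14.175.
V ≈ 5.81 × 14.175 ≈ 82.4 kt.
Translation term: 1.5 × 0.5 × 4 = 3 kt.
Corrected V ≈ 85.4 kt → 85 kt.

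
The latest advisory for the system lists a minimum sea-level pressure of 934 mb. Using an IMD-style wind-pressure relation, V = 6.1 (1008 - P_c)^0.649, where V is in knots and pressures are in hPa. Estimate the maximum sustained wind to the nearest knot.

ΔP = 1008 − 934 = 74 mb.
74^0.649 ≈ 16.335.
V ≈ 6.1 × 16.335 ≈ 99.6 kt.

100 kt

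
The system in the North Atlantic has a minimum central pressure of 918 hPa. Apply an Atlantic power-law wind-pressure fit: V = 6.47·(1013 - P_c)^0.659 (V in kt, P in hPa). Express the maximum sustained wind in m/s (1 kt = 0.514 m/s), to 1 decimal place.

ΔP = 1013 − 918 = 95 hPa.
V ≈ 6.47 × 95^0.659 = 6.47 × 20.106 ≈ 130.084 kt.
130.084 × 0.514 ≈ 66.86 m/s → 66.9 m/s.

66.9 m/s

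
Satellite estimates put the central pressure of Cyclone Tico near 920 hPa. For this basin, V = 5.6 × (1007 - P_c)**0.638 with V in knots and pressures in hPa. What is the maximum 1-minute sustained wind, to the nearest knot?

97 kt

ΔP = 1007 − 920 = 87 hPa.
87^0.638 ≈ 17.275.
V ≈ 5.6 × 17.275 ≈ 96.7 kt.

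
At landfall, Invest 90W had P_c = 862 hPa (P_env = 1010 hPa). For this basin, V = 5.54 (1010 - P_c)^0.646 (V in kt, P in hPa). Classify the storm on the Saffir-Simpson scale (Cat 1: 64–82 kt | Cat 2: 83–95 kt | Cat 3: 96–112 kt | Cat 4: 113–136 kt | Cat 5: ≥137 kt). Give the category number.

5

ΔP = 1010 − 862 = 148 hPa.
V ≈ 5.54 × 148^0.646 = 5.54 × 25.23 ≈ 140 kt.
140 kt falls in the Category 5 band.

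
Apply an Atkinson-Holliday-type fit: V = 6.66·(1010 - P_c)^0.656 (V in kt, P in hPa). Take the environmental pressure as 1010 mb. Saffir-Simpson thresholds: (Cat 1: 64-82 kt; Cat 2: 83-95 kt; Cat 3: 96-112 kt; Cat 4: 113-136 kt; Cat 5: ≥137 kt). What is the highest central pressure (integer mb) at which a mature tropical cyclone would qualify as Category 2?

Category 2 begins at V = 83 kt.
Required ΔP = (83/6.66)^(1/0.656) = 12.462^1.524 ≈ 46.79 mb.
P_c ≤ 1010 − 46.79 = 963.21, so the highest integer P_c is 963 mb.

963 mb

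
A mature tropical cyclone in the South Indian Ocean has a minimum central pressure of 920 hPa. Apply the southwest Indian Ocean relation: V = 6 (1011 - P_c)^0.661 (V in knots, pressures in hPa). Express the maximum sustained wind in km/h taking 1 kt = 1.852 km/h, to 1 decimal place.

219.1 km/h

ΔP = 1011 − 920 = 91 hPa.
V ≈ 6 × 91^0.661 = 6 × 19.721 ≈ 118.325 kt.
118.325 × 1.852 ≈ 219.14 km/h → 219.1 km/h.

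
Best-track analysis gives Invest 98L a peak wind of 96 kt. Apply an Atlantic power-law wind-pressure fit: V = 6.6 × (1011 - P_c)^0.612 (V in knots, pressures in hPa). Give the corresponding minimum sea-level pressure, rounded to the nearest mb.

932 mb

ΔP = (V / 6.6)^(1/0.612) = (96/6.6)^1.634.
96/6.6 = 14.545; 14.545^1.634 ≈ 79.41 mb.
P_c = 1011 − 79.41 = 931.59 ≈ 932 mb.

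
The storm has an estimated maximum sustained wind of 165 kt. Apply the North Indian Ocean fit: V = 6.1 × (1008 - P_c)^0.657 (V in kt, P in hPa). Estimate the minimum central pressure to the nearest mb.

857 mb

ΔP = (V / 6.1)^(1/0.657) = (165/6.1)^1.522.
165/6.1 = 27.049; 27.049^1.522 ≈ 151.30 mb.
P_c = 1008 − 151.30 = 856.70 ≈ 857 mb.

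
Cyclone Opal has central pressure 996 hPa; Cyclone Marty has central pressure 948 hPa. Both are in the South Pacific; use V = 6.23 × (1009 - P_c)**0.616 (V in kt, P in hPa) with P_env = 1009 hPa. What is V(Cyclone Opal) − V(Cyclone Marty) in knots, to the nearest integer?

-48 kt

Cyclone Opal: ΔP = 13; V ≈ 6.23 × 13^0.616 ≈ 30.25 kt.
Cyclone Marty: ΔP = 61; V ≈ 6.23 × 61^0.616 ≈ 78.39 kt.
Difference ≈ 30.25 − 78.39 = -48.14 → -48 kt.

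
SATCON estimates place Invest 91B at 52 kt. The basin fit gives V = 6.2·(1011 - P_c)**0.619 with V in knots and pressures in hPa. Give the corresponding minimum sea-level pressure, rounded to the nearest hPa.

980 hPa

ΔP = (V / 6.2)^(1/0.619) = (52/6.2)^1.616.
52/6.2 = 8.387; 8.387^1.616 ≈ 31.05 hPa.
P_c = 1011 − 31.05 = 979.95 ≈ 980 hPa.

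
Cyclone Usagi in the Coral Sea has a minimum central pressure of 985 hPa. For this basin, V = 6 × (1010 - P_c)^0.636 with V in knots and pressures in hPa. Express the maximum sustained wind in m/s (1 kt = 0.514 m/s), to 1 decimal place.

23.9 m/s

ΔP = 1010 − 985 = 25 hPa.
V ≈ 6 × 25^0.636 = 6 × 7.746 ≈ 46.477 kt.
46.477 × 0.514 ≈ 23.89 m/s → 23.9 m/s.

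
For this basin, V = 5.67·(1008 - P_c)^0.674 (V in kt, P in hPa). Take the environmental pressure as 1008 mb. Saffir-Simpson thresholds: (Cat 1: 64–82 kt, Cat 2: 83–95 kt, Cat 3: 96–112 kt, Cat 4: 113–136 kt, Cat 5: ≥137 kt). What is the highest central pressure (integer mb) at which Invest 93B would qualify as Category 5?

895 mb

Category 5 begins at V = 137 kt.
Required ΔP = (137/5.67)^(1/0.674) = 24.162^1.484 ≈ 112.75 mb.
P_c ≤ 1008 − 112.75 = 895.25, so the highest integer P_c is 895 mb.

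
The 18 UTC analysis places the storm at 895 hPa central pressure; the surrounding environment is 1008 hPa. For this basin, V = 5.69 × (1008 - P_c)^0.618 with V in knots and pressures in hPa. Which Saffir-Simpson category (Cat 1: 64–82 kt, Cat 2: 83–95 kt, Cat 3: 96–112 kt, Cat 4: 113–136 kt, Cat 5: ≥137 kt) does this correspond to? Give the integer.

3

ΔP = 1008 − 895 = 113 hPa.
V ≈ 5.69 × 113^0.618 = 5.69 × 18.57 ≈ 106 kt.
106 kt falls in the Category 3 band.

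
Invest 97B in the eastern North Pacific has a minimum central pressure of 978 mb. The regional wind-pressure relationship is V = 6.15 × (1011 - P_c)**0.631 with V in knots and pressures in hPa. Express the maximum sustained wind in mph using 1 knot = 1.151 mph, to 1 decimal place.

64.3 mph

ΔP = 1011 − 978 = 33 mb.
V ≈ 6.15 × 33^0.631 = 6.15 × 9.082 ≈ 55.854 kt.
55.854 × 1.151 ≈ 64.29 mph → 64.3 mph.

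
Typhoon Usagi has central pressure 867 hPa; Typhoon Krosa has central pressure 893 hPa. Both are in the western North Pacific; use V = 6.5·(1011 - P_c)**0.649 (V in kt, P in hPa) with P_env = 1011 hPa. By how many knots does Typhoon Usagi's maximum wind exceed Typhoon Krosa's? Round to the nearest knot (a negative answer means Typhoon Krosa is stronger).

Typhoon Usagi: ΔP = 144; V ≈ 6.5 × 144^0.649 ≈ 163.57 kt.
Typhoon Krosa: ΔP = 118; V ≈ 6.5 × 118^0.649 ≈ 143.74 kt.
Difference ≈ 163.57 − 143.74 = 19.83 → 20 kt.

20 kt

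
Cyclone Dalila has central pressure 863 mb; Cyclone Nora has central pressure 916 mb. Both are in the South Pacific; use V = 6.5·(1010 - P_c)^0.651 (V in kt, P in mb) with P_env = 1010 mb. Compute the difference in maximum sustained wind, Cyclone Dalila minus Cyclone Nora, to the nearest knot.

42 kt

Cyclone Dalila: ΔP = 147; V ≈ 6.5 × 147^0.651 ≈ 167.43 kt.
Cyclone Nora: ΔP = 94; V ≈ 6.5 × 94^0.651 ≈ 125.15 kt.
Difference ≈ 167.43 − 125.15 = 42.28 → 42 kt.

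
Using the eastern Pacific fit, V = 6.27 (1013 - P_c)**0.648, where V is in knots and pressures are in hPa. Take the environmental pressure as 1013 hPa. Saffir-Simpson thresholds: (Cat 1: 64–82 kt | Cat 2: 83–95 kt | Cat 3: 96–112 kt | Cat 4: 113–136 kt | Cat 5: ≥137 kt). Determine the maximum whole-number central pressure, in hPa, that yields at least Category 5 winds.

896 hPa

Category 5 begins at V = 137 kt.
Required ΔP = (137/6.27)^(1/0.648) = 21.850^1.543 ≈ 116.70 hPa.
P_c ≤ 1013 − 116.70 = 896.30, so the highest integer P_c is 896 hPa.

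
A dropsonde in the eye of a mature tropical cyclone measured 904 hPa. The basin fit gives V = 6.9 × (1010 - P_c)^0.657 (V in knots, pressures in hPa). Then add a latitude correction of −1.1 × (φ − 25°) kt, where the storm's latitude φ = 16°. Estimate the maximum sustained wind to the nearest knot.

158 kt

ΔP = 1010 − 904 = 106 hPa.
106^0.657 ≈ 21.410.
V ≈ 6.9 × 21.410 ≈ 147.7 kt.
Latitude correction: −1.1 × (16 − 25) = 9.9 kt.
Corrected V ≈ 157.6 kt → 158 kt.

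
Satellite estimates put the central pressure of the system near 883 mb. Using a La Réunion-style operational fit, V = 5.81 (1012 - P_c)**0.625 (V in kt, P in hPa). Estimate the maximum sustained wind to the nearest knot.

121 kt

ΔP = 1012 − 883 = 129 mb.
129^0.625 ≈ 20.851.
V ≈ 5.81 × 20.851 ≈ 121.1 kt.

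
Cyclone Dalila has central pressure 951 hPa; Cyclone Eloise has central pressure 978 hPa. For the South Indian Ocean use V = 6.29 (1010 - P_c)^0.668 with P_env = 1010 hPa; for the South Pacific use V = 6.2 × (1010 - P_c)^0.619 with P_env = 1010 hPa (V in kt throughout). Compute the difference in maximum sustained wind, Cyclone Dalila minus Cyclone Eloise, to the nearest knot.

Cyclone Dalila: ΔP = 59; V ≈ 6.29 × 59^0.668 ≈ 95.85 kt.
Cyclone Eloise: ΔP = 32; V ≈ 6.2 × 32^0.619 ≈ 52.98 kt.
Difference ≈ 95.85 − 52.98 = 42.87 → 43 kt.

43 kt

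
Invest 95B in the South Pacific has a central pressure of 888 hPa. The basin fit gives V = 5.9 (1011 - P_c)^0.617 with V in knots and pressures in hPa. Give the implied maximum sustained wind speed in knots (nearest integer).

115 kt

ΔP = 1011 − 888 = 123 hPa.
123^0.617 ≈ 19.475.
V ≈ 5.9 × 19.475 ≈ 114.9 kt.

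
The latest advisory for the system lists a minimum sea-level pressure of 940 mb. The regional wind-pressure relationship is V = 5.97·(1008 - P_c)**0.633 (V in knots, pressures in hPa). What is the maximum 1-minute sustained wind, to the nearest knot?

ΔP = 1008 − 940 = 68 mb.
68^0.633 ≈ 14.454.
V ≈ 5.97 × 14.454 ≈ 86.3 kt.

86 kt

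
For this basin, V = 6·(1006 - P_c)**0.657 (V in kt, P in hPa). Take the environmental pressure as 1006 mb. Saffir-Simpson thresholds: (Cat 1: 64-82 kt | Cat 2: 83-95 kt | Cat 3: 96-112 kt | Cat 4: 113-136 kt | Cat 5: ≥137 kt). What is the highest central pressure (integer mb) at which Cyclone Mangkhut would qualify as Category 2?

Category 2 begins at V = 83 kt.
Required ΔP = (83/6)^(1/0.657) = 13.833^1.522 ≈ 54.52 mb.
P_c ≤ 1006 − 54.52 = 951.48, so the highest integer P_c is 951 mb.

951 mb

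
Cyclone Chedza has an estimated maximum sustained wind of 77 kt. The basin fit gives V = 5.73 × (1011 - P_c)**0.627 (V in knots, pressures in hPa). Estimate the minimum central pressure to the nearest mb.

ΔP = (V / 5.73)^(1/0.627) = (77/5.73)^1.595.
77/5.73 = 13.438; 13.438^1.595 ≈ 63.03 mb.
P_c = 1011 − 63.03 = 947.97 ≈ 948 mb.

948 mb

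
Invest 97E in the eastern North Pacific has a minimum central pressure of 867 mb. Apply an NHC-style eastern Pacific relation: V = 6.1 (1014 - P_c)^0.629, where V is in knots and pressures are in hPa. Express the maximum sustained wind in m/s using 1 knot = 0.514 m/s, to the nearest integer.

72 m/s

ΔP = 1014 − 867 = 147 mb.
V ≈ 6.1 × 147^0.629 = 6.1 × 23.080 ≈ 140.790 kt.
140.790 × 0.514 ≈ 72.37 m/s → 72 m/s.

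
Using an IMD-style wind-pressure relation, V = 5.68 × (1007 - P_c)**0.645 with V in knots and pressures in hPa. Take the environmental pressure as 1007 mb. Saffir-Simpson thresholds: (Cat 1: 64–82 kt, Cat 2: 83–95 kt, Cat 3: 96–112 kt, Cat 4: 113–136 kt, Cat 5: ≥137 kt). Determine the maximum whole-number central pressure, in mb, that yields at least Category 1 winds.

Category 1 begins at V = 64 kt.
Required ΔP = (64/5.68)^(1/0.645) = 11.268^1.550 ≈ 42.73 mb.
P_c ≤ 1007 − 42.73 = 964.27, so the highest integer P_c is 964 mb.

964 mb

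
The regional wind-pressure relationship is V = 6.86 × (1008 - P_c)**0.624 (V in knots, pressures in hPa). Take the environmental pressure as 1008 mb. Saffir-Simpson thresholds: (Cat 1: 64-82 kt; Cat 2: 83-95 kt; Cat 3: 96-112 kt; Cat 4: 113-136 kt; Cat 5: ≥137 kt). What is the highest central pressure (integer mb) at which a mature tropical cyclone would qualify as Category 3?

939 mb

Category 3 begins at V = 96 kt.
Required ΔP = (96/6.86)^(1/0.624) = 13.994^1.603 ≈ 68.62 mb.
P_c ≤ 1008 − 68.62 = 939.38, so the highest integer P_c is 939 mb.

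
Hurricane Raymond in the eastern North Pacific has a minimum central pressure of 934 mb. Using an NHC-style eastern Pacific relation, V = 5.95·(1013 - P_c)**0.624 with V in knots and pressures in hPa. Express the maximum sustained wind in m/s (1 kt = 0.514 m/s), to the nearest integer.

47 m/s

ΔP = 1013 − 934 = 79 mb.
V ≈ 5.95 × 79^0.624 = 5.95 × 15.280 ≈ 90.915 kt.
90.915 × 0.514 ≈ 46.73 m/s → 47 m/s.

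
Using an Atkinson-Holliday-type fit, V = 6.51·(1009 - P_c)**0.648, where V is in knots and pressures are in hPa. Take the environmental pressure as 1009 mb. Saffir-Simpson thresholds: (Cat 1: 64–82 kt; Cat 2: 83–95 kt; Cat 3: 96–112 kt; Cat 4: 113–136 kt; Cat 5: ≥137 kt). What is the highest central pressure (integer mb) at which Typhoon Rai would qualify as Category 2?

Category 2 begins at V = 83 kt.
Required ΔP = (83/6.51)^(1/0.648) = 12.750^1.543 ≈ 50.82 mb.
P_c ≤ 1009 − 50.82 = 958.18, so the highest integer P_c is 958 mb.

958 mb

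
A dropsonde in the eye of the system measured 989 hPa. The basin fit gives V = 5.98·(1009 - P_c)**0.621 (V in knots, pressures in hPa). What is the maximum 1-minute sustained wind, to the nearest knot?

ΔP = 1009 − 989 = 20 hPa.
20^0.621 ≈ 6.426.
V ≈ 5.98 × 6.426 ≈ 38.4 kt.

38 kt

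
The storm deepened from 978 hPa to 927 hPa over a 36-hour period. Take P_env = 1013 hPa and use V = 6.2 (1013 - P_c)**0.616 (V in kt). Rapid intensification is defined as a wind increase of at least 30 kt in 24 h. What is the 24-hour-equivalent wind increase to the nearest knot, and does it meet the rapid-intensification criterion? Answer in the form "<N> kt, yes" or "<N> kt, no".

27 kt, no

V₁: ΔP = 35, V ≈ 6.2 × 35^0.616 ≈ 55.40 kt.
V₂: ΔP = 86, V ≈ 6.2 × 86^0.616 ≈ 96.39 kt.
ΔV over 36 h = 40.99 kt → 24 h equivalent = 40.99 × 24/36 ≈ 27.33 kt.
27 kt < 30 kt ⇒ not rapid intensification.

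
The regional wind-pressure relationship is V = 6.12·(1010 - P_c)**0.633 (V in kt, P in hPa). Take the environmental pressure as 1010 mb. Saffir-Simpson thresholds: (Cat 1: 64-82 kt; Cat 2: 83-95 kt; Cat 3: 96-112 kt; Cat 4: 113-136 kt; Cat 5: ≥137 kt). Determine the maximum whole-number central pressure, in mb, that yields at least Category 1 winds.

Category 1 begins at V = 64 kt.
Required ΔP = (64/6.12)^(1/0.633) = 10.458^1.580 ≈ 40.78 mb.
P_c ≤ 1010 − 40.78 = 969.22, so the highest integer P_c is 969 mb.

969 mb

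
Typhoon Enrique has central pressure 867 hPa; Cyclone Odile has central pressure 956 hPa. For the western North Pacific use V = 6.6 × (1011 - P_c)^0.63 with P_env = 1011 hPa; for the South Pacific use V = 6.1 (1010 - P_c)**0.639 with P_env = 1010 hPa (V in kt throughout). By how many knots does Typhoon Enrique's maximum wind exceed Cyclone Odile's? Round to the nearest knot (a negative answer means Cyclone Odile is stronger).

73 kt

Typhoon Enrique: ΔP = 144; V ≈ 6.6 × 144^0.63 ≈ 151.12 kt.
Cyclone Odile: ΔP = 54; V ≈ 6.1 × 54^0.639 ≈ 78.04 kt.
Difference ≈ 151.12 − 78.04 = 73.08 → 73 kt.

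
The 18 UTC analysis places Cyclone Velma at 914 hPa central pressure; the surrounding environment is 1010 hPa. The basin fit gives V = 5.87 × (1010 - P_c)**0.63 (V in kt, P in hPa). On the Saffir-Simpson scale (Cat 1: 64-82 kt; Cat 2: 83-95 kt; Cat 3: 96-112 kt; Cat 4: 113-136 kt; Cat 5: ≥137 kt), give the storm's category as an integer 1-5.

3

ΔP = 1010 − 914 = 96 hPa.
V ≈ 5.87 × 96^0.63 = 5.87 × 17.73 ≈ 104 kt.
104 kt falls in the Category 3 band.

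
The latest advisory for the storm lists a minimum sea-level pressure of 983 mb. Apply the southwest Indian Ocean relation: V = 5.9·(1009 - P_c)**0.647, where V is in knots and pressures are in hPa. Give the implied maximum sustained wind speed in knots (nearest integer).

ΔP = 1009 − 983 = 26 mb.
26^0.647 ≈ 8.232.
V ≈ 5.9 × 8.232 ≈ 48.6 kt.

49 kt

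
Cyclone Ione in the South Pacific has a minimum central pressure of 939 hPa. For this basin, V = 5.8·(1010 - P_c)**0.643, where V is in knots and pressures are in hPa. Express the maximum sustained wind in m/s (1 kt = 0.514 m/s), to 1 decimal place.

ΔP = 1010 − 939 = 71 hPa.
V ≈ 5.8 × 71^0.643 = 5.8 × 15.501 ≈ 89.906 kt.
89.906 × 0.514 ≈ 46.21 m/s → 46.2 m/s.

46.2 m/s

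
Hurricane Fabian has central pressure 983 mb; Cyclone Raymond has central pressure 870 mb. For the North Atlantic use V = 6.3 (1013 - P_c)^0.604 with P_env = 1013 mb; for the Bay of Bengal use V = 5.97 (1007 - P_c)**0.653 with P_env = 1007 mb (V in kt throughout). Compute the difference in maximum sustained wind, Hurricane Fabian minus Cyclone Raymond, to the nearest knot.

-99 kt

Hurricane Fabian: ΔP = 30; V ≈ 6.3 × 30^0.604 ≈ 49.15 kt.
Cyclone Raymond: ΔP = 137; V ≈ 5.97 × 137^0.653 ≈ 148.34 kt.
Difference ≈ 49.15 − 148.34 = -99.19 → -99 kt.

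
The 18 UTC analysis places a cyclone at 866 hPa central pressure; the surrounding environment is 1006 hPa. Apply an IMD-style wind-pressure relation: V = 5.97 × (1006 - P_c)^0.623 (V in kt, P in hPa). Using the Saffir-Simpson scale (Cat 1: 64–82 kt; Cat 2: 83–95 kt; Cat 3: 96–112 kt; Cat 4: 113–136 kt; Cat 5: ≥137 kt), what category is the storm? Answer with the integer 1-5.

ΔP = 1006 − 866 = 140 hPa.
V ≈ 5.97 × 140^0.623 = 5.97 × 21.73 ≈ 130 kt.
130 kt falls in the Category 4 band.

4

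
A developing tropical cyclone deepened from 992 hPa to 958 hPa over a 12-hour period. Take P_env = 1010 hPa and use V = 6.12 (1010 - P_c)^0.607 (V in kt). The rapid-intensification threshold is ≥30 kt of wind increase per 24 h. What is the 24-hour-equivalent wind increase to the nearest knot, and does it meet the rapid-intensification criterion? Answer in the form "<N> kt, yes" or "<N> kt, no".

64 kt, yes

V₁: ΔP = 18, V ≈ 6.12 × 18^0.607 ≈ 35.38 kt.
V₂: ΔP = 52, V ≈ 6.12 × 52^0.607 ≈ 67.35 kt.
ΔV over 12 h = 31.97 kt → 24 h equivalent = 31.97 × 24/12 ≈ 63.94 kt.
64 kt ≥ 30 kt ⇒ rapid intensification.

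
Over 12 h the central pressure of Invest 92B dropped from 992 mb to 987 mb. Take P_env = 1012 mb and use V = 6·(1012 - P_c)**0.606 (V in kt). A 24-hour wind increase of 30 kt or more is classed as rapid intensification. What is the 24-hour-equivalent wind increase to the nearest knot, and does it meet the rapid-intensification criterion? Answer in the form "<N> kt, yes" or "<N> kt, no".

V₁: ΔP = 20, V ≈ 6 × 20^0.606 ≈ 36.86 kt.
V₂: ΔP = 25, V ≈ 6 × 25^0.606 ≈ 42.20 kt.
ΔV over 12 h = 5.34 kt → 24 h equivalent = 5.34 × 24/12 ≈ 10.68 kt.
11 kt < 30 kt ⇒ not rapid intensification.

11 kt, no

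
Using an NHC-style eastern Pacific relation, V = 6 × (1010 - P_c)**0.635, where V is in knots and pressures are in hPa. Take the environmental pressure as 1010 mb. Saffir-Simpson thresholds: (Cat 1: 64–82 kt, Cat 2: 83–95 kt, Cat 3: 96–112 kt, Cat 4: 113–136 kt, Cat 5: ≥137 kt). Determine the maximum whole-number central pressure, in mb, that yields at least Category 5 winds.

Category 5 begins at V = 137 kt.
Required ΔP = (137/6)^(1/0.635) = 22.833^1.575 ≈ 137.87 mb.
P_c ≤ 1010 − 137.87 = 872.13, so the highest integer P_c is 872 mb.

872 mb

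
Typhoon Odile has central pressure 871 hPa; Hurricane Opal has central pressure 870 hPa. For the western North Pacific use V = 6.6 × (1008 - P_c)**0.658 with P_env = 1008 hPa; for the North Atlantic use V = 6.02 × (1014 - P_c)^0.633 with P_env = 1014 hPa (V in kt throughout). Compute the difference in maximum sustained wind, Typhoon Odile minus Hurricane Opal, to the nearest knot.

Typhoon Odile: ΔP = 137; V ≈ 6.6 × 137^0.658 ≈ 168.08 kt.
Hurricane Opal: ΔP = 144; V ≈ 6.02 × 144^0.633 ≈ 139.91 kt.
Difference ≈ 168.08 − 139.91 = 28.17 → 28 kt.

28 kt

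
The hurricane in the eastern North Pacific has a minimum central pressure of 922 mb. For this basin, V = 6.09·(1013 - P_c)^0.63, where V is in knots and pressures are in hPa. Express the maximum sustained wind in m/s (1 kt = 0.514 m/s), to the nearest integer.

54 m/s

ΔP = 1013 − 922 = 91 mb.
V ≈ 6.09 × 91^0.63 = 6.09 × 17.147 ≈ 104.427 kt.
104.427 × 0.514 ≈ 53.68 m/s → 54 m/s.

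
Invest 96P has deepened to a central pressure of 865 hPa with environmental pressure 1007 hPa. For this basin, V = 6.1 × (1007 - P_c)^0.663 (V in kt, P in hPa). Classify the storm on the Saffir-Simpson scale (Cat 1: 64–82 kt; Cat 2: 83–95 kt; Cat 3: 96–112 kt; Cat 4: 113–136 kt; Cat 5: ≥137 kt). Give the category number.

ΔP = 1007 − 865 = 142 hPa.
V ≈ 6.1 × 142^0.663 = 6.1 × 26.73 ≈ 163 kt.
163 kt falls in the Category 5 band.

5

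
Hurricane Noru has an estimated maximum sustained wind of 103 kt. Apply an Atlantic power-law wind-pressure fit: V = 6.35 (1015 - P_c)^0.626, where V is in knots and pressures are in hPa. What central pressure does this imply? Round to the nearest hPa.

929 hPa

ΔP = (V / 6.35)^(1/0.626) = (103/6.35)^1.597.
103/6.35 = 16.220; 16.220^1.597 ≈ 85.71 hPa.
P_c = 1015 − 85.71 = 929.29 ≈ 929 hPa.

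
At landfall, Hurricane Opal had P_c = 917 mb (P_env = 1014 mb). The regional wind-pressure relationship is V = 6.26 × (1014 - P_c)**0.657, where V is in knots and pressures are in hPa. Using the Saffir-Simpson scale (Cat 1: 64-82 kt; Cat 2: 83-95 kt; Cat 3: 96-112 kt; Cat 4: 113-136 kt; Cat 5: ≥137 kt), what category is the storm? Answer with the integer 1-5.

ΔP = 1014 − 917 = 97 mb.
V ≈ 6.26 × 97^0.657 = 6.26 × 20.20 ≈ 126 kt.
126 kt falls in the Category 4 band.

4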